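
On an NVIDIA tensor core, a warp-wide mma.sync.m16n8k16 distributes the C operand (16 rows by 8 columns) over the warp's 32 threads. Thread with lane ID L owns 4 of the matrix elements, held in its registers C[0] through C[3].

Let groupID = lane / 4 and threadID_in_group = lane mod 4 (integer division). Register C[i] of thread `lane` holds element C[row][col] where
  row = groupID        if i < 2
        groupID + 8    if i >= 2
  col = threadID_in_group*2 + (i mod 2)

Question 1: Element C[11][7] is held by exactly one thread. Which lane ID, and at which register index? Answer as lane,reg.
r=11->g=3,rb=1  c=7->t=3,b0=1
L=3*4+3=15  i=1*2+1=3

15,3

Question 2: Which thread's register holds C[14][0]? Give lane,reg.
r=14→G=6,rhi=1  c=0→T=0,p=0
L=6*4+0=24  i=1*2+0=2

24,2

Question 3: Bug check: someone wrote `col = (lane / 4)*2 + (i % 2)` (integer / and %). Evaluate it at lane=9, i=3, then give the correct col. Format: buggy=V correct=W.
`(lane / 4)*2 + (i % 2)`[9,3]⇒5
L=9⇒gr=9>>2=2, th=9&3=1
[3]⇒row 2+8=10  col 1·2+1=3
col: 5 vs 3

buggy=5 correct=3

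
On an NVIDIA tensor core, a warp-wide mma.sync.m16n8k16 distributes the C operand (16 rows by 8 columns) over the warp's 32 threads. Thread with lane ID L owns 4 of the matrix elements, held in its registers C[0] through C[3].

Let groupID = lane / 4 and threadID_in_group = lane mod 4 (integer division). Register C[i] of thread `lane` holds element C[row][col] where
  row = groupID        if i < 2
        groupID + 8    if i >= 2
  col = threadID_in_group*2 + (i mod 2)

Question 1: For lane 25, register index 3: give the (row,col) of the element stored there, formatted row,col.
14,3

lane 25: g=6 (25/4), t=1 (25%4)
i=3: r=6+8=14, c=1*2+1=3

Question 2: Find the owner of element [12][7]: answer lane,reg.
r=12⇒gr=4,Rb=1  c=7⇒th=3,odd=1
L=4*4+3=19  i=1*2+1=3

19,3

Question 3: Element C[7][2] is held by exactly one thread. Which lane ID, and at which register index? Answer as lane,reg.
r=7⇒gr=7,Rb=0  c=2⇒th=1,odd=0
L=7*4+1=29  i=0*2+0=0

29,0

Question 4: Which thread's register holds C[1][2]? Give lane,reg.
r=1->g=1,rb=0  c=2->t=1,b0=0
L=1*4+1=5  i=0*2+0=0

5,0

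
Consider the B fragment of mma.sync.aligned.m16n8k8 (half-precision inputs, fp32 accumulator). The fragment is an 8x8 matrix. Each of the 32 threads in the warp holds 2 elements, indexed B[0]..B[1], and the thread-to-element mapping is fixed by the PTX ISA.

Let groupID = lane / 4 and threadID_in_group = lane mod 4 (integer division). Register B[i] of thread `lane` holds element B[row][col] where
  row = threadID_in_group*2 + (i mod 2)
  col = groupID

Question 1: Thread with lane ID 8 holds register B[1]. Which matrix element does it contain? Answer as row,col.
1,2

8: G=2,T=0
[1] (0*2+1,2) = (1,2)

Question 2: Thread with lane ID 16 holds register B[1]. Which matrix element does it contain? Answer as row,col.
1,4

lane 16: grp=4 (16/4), tig=0 (16%4)
i=1: r=0*2+1=1, c=grp=4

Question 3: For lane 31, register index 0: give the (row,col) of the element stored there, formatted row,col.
L=31=>grp=31>>2=7, tig=31&3=3
[0]=>row 3·2+0=6  col grp=7

6,7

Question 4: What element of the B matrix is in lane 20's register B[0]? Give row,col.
0,5

L=20=>grp=20>>2=5, tig=20&3=0
[0]=>row 0·2+0=0  col grp=5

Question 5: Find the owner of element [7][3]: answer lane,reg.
c=3→G=3  r=7→T=3,p=1
L=3*4+3=15  i=1=1

15,1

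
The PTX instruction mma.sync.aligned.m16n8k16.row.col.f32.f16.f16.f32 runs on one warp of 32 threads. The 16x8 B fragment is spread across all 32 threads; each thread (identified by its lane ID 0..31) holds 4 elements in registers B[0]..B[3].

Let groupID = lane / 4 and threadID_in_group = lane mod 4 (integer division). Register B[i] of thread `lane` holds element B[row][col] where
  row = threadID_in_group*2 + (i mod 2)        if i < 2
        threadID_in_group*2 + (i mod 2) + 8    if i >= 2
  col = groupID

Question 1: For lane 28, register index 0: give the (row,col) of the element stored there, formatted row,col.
lane 28=>28/4=7, 28 mod 4=0
i=0  r:2·0+0+0=>0  c:7

0,7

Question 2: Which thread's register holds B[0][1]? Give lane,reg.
4,0

c:1=>grp=1  r:0=>rB=0,tig=0,lo=0
L=1*4+0=4  i=0*2+0=0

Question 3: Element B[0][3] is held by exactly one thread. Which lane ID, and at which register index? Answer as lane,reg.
c: 3->gid=3  r: 0->r8=0,tid=0,i&1=0
L=3*4+0=12  i=0*2+0=0

12,0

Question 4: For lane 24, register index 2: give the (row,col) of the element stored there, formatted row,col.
8,6

24: g=6,t=0
[2] (0*2+0+8,6) = (8,6)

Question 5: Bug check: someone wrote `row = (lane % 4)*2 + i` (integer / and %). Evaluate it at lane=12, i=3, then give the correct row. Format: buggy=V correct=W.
`(lane % 4)*2 + i`[12,3]->3
12: gid=3,tid=0
[3] (0*2+1+8,3) = (9,3)
row: 3 vs 9

buggy=3 correct=9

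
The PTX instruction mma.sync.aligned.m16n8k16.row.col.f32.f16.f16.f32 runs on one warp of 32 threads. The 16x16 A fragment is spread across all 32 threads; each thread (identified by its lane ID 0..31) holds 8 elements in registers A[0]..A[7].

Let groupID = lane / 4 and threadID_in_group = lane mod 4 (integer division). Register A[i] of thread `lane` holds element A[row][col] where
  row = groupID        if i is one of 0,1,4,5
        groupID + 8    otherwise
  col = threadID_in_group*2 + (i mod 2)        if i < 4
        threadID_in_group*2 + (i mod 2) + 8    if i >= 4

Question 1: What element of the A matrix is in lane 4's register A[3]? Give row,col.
4: gr=1,th=0
[3] (1+8,0*2+1+0) = (9,1)

9,1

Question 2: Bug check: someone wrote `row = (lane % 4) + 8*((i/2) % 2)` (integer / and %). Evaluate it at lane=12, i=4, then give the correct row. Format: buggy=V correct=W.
buggy=0 correct=3

`(lane % 4) + 8*((i/2) % 2)`[12,4]⇒0
lane 12⇒12/4=3, 12 mod 4=0
i=4  r:3+0⇒3  c:2·0+0+8⇒8
row: 0 vs 3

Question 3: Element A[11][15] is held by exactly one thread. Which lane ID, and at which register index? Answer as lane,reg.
15,7

r=11->g=3,rb=1  c=15->cb=1,t=3,b0=1
L=3*4+3=15  i=1*4+1*2+1=7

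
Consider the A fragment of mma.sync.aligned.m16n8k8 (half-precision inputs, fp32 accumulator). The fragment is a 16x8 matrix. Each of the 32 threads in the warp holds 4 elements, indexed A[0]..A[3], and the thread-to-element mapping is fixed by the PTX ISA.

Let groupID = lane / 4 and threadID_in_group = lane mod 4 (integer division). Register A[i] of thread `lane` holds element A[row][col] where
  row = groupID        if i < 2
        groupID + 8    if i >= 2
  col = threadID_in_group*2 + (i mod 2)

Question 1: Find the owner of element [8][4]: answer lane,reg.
2,2

r=8->g=0,rb=1  c=4->t=2,b0=0
L=0*4+2=2  i=1*2+0=2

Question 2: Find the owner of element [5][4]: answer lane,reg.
r:5=>grp=5,rB=0  c:4=>tig=2,lo=0
L=5*4+2=22  i=0*2+0=0

22,0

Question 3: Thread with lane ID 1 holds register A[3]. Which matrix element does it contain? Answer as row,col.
8,3

1: gr=0,th=1
[3] (0+8,1*2+1) = (8,3)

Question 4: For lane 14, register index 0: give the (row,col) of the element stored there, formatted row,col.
14: gid=3,tid=2
[0] (3+0,2*2+0) = (3,4)

3,4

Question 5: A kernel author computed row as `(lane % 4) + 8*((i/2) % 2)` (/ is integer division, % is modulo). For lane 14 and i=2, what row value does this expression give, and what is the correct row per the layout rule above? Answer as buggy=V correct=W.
`(lane % 4) + 8*((i/2) % 2)`[14,2]->10
14: gid=3,tid=2
[2] (3+8,2*2+0) = (11,4)
row: 10 vs 11

buggy=10 correct=11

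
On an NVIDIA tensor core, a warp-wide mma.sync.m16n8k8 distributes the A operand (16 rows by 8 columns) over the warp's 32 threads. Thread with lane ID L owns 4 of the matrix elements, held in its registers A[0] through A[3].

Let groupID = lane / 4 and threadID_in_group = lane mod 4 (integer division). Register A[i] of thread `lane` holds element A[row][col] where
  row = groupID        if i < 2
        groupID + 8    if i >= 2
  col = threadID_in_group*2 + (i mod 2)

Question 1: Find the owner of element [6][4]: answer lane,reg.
26,0

r:6=>grp=6,rB=0  c:4=>tig=2,lo=0
L=6*4+2=26  i=0*2+0=0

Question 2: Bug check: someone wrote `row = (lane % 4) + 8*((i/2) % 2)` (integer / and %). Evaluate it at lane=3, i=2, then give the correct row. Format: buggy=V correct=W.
buggy=11 correct=8

`(lane % 4) + 8*((i/2) % 2)`[3,2]=>11
3: grp=0,tig=3
[2] (0+8,3*2+0) = (8,6)
row: 11 vs 8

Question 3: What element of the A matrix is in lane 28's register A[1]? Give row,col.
lane 28=>28/4=7, 28 mod 4=0
i=1  r:7+0=>7  c:2·0+1=>1

7,1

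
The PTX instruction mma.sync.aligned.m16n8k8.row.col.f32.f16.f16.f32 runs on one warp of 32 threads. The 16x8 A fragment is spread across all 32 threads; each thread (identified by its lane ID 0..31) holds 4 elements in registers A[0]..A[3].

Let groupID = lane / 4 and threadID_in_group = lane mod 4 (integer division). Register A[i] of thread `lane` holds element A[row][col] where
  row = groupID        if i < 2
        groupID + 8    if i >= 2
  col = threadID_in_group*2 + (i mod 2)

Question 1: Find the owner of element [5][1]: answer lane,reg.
r=5⇒gr=5,Rb=0  c=1⇒th=0,odd=1
L=5*4+0=20  i=0*2+1=1

20,1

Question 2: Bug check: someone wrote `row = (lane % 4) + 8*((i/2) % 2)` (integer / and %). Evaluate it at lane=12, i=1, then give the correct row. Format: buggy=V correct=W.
`(lane % 4) + 8*((i/2) % 2)`[12,1]=>0
lane 12: grp=3 (12/4), tig=0 (12%4)
i=1: r=3+0=3, c=0*2+1=1
row: 0 vs 3

buggy=0 correct=3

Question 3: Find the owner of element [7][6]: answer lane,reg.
r:7=>grp=7,rB=0  c:6=>tig=3,lo=0
L=7*4+3=31  i=0*2+0=0

31,0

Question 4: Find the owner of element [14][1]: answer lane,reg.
24,3

r:14=>grp=6,rB=1  c:1=>tig=0,lo=1
L=6*4+0=24  i=1*2+1=3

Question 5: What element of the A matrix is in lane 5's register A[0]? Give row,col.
L=5=>grp=5>>2=1, tig=5&3=1
[0]=>row 1+0=1  col 1·2+0=2

1,2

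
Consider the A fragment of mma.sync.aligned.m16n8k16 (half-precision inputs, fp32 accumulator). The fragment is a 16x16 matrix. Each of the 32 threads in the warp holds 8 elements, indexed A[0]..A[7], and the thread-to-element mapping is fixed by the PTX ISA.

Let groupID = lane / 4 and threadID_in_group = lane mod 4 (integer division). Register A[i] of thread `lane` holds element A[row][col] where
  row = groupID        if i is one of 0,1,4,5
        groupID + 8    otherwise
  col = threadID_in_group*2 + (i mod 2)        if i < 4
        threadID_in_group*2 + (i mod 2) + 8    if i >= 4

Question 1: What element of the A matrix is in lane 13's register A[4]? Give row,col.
3,10

lane 13->13/4=3, 13 mod 4=1
i=4  r:3+0->3  c:2·1+0+8->10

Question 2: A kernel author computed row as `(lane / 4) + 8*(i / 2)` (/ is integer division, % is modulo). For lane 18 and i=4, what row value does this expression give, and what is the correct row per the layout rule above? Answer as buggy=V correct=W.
buggy=20 correct=4

`(lane / 4) + 8*(i / 2)`[18,4]->20
18: gid=4,tid=2
[4] (4+0,2*2+0+8) = (4,12)
row: 20 vs 4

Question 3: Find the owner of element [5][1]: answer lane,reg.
20,1

r:5=>grp=5,rB=0  c:1=>cB=0,tig=0,lo=1
L=5*4+0=20  i=0*4+0*2+1=1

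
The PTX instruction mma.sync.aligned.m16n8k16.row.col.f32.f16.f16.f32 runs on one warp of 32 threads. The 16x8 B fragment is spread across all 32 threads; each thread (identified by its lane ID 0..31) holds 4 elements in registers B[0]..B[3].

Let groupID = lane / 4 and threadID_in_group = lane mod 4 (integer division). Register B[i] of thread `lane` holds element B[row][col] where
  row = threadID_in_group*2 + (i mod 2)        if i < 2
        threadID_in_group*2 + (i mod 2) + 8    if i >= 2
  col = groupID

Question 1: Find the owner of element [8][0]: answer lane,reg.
0,2

c: 0->gid=0  r: 8->r8=1,tid=0,i&1=0
L=0*4+0=0  i=1*2+0=2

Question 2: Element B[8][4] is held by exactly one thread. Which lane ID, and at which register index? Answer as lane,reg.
16,2

c=4⇒gr=4  r=8⇒Rb=1,th=0,odd=0
L=4*4+0=16  i=1*2+0=2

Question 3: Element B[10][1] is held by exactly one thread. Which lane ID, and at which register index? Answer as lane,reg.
c=1⇒gr=1  r=10⇒Rb=1,th=1,odd=0
L=1*4+1=5  i=1*2+0=2

5,2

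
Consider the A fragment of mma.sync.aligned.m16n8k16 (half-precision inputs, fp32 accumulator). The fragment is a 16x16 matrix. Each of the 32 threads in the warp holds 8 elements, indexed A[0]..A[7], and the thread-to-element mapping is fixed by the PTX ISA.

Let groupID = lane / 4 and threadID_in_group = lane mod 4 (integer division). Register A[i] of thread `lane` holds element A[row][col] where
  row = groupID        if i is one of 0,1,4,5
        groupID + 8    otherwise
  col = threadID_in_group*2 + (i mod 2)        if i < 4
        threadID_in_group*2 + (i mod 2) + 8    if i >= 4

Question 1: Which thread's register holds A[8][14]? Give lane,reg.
r: 8->gid=0,r8=1  c: 14->c8=1,tid=3,i&1=0
L=0*4+3=3  i=1*4+1*2+0=6

3,6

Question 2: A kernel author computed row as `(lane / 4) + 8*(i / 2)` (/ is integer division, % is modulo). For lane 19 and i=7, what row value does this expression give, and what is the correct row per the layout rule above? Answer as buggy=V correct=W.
buggy=28 correct=12

`(lane / 4) + 8*(i / 2)`[19,7]→28
19: G=4,T=3
[7] (4+8,3*2+1+8) = (12,15)
row: 28 vs 12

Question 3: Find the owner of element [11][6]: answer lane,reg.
15,2

r: 11->gid=3,r8=1  c: 6->c8=0,tid=3,i&1=0
L=3*4+3=15  i=0*4+1*2+0=2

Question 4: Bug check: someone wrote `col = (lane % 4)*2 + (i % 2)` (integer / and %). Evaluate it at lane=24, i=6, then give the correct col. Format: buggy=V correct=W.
buggy=0 correct=8

`(lane % 4)*2 + (i % 2)`[24,6]->0
lane 24->24/4=6, 24 mod 4=0
i=6  r:6+8->14  c:2·0+0+8->8
col: 0 vs 8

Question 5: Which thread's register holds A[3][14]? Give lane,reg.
r=3⇒gr=3,Rb=0  c=14⇒Cb=1,th=3,odd=0
L=3*4+3=15  i=1*4+0*2+0=4

15,4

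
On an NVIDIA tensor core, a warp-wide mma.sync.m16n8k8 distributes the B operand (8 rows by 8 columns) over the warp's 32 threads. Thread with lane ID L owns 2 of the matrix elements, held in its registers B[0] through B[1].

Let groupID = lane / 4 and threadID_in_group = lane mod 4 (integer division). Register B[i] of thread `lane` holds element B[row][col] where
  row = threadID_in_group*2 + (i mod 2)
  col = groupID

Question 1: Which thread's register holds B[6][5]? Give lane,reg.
c:5=>grp=5  r:6=>tig=3,lo=0
L=5*4+3=23  i=0=0

23,0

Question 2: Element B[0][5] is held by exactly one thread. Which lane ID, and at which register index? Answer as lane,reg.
20,0

c=5->g=5  r=0->t=0,b0=0
L=5*4+0=20  i=0=0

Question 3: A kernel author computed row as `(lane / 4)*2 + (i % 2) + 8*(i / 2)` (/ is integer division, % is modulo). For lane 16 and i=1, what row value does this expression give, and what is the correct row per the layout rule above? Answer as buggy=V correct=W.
buggy=9 correct=1

`(lane / 4)*2 + (i % 2) + 8*(i / 2)`[16,1]->9
16: g=4,t=0
[1] (0*2+1,4) = (1,4)
row: 9 vs 1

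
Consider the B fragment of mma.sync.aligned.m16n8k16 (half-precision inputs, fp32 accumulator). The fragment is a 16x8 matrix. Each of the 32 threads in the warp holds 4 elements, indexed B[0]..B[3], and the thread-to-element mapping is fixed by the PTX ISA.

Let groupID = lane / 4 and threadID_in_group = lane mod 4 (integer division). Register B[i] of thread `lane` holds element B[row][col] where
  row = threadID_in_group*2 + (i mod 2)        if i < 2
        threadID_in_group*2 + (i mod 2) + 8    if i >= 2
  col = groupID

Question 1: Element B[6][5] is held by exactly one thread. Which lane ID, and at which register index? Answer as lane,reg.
23,0

c=5→G=5  r=6→rhi=0,T=3,p=0
L=5*4+3=23  i=0*2+0=0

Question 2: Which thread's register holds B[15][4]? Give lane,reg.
19,3

c=4⇒gr=4  r=15⇒Rb=1,th=3,odd=1
L=4*4+3=19  i=1*2+1=3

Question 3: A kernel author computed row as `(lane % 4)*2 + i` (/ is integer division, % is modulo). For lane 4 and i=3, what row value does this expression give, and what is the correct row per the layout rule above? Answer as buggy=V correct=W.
`(lane % 4)*2 + i`[4,3]->3
4: gid=1,tid=0
[3] (0*2+1+8,1) = (9,1)
row: 3 vs 9

buggy=3 correct=9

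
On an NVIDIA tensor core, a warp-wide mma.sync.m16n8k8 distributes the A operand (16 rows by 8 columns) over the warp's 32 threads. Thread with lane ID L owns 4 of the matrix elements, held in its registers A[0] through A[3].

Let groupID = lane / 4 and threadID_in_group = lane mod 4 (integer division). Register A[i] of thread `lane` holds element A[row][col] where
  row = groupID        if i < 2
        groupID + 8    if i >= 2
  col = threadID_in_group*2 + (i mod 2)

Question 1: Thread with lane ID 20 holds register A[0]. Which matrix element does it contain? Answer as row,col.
5,0

lane 20: g=5 (20/4), t=0 (20%4)
i=0: r=5+0=5, c=0*2+0=0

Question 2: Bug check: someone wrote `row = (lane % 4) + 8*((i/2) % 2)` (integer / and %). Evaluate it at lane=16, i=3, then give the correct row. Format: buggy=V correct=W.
`(lane % 4) + 8*((i/2) % 2)`[16,3]=>8
lane 16: grp=4 (16/4), tig=0 (16%4)
i=3: r=4+8=12, c=0*2+1=1
row: 8 vs 12

buggy=8 correct=12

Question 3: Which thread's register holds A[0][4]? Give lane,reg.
2,0

r=0->g=0,rb=0  c=4->t=2,b0=0
L=0*4+2=2  i=0*2+0=0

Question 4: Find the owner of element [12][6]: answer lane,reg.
r: 12->gid=4,r8=1  c: 6->tid=3,i&1=0
L=4*4+3=19  i=1*2+0=2

19,2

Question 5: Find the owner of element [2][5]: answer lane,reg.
r:2=>grp=2,rB=0  c:5=>tig=2,lo=1
L=2*4+2=10  i=0*2+1=1

10,1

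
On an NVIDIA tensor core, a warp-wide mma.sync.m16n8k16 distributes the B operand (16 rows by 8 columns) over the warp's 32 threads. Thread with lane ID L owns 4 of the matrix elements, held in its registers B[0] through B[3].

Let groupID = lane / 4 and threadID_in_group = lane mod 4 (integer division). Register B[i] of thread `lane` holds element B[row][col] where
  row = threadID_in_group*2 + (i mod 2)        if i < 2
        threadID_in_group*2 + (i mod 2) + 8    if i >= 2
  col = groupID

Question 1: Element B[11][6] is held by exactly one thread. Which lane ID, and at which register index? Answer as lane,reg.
c:6=>grp=6  r:11=>rB=1,tig=1,lo=1
L=6*4+1=25  i=1*2+1=3

25,3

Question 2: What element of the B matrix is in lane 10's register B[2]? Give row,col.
12,2

10: G=2,T=2
[2] (2*2+0+8,2) = (12,2)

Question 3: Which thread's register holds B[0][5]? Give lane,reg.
c: 5->gid=5  r: 0->r8=0,tid=0,i&1=0
L=5*4+0=20  i=0*2+0=0

20,0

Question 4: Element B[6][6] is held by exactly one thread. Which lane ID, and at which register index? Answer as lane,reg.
27,0

c:6=>grp=6  r:6=>rB=0,tig=3,lo=0
L=6*4+3=27  i=0*2+0=0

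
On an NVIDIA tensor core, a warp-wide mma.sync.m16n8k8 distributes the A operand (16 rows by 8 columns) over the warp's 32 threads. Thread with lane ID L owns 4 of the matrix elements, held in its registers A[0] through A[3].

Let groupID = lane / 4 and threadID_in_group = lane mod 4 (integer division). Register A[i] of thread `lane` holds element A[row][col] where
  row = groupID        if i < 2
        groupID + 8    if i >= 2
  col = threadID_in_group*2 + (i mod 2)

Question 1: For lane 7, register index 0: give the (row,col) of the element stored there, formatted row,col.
lane 7->7/4=1, 7 mod 4=3
i=0  r:1+0->1  c:2·3+0->6

1,6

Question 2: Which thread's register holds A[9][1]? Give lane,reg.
r: 9->gid=1,r8=1  c: 1->tid=0,i&1=1
L=1*4+0=4  i=1*2+1=3

4,3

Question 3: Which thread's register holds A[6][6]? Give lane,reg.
27,0

r: 6->gid=6,r8=0  c: 6->tid=3,i&1=0
L=6*4+3=27  i=0*2+0=0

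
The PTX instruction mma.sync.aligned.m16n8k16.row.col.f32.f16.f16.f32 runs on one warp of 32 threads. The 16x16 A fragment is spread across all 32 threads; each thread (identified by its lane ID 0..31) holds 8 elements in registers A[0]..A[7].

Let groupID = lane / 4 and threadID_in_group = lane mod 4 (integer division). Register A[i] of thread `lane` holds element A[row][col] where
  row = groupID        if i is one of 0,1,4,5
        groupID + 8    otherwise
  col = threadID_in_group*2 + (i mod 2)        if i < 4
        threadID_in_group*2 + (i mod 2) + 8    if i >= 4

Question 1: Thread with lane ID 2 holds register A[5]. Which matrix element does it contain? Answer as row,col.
2: gid=0,tid=2
[5] (0+0,2*2+1+8) = (0,13)

0,13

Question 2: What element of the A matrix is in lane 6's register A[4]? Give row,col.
L=6→G=6>>2=1, T=6&3=2
[4]→row 1+0=1  col 2·2+0+8=12

1,12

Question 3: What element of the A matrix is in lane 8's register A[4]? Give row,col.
8: gr=2,th=0
[4] (2+0,0*2+0+8) = (2,8)

2,8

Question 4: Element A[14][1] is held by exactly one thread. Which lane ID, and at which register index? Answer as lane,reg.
24,3

r:14=>grp=6,rB=1  c:1=>cB=0,tig=0,lo=1
L=6*4+0=24  i=0*4+1*2+1=3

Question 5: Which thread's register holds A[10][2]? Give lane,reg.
9,2

r=10⇒gr=2,Rb=1  c=2⇒Cb=0,th=1,odd=0
L=2*4+1=9  i=0*4+1*2+0=2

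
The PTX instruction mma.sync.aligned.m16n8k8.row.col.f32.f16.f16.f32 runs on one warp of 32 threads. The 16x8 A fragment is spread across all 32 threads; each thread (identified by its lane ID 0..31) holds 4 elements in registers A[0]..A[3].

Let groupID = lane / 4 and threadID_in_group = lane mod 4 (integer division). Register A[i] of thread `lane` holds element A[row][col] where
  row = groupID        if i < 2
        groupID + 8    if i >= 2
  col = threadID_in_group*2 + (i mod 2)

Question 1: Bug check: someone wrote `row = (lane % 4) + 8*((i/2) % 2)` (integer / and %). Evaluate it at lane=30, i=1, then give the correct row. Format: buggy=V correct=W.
buggy=2 correct=7

`(lane % 4) + 8*((i/2) % 2)`[30,1]->2
L=30->g=30>>2=7, t=30&3=2
[1]->row 7+0=7  col 2·2+1=5
row: 2 vs 7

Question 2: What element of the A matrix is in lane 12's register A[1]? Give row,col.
3,1

lane 12: gid=3 (12/4), tid=0 (12%4)
i=1: r=3+0=3, c=0*2+1=1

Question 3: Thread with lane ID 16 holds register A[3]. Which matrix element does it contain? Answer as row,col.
lane 16->16/4=4, 16 mod 4=0
i=3  r:4+8->12  c:2·0+1->1

12,1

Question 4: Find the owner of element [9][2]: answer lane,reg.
5,2

r=9⇒gr=1,Rb=1  c=2⇒th=1,odd=0
L=1*4+1=5  i=1*2+0=2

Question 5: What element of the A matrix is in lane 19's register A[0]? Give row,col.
lane 19⇒19/4=4, 19 mod 4=3
i=0  r:4+0⇒4  c:2·3+0⇒6

4,6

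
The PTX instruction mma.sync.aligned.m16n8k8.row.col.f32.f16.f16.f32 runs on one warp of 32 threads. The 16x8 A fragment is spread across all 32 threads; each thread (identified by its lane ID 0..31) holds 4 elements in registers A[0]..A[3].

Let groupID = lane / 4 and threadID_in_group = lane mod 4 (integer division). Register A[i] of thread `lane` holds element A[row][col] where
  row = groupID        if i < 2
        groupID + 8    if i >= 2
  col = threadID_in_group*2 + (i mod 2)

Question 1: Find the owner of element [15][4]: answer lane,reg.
30,2

r=15->g=7,rb=1  c=4->t=2,b0=0
L=7*4+2=30  i=1*2+0=2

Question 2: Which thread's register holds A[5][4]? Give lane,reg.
22,0

r: 5->gid=5,r8=0  c: 4->tid=2,i&1=0
L=5*4+2=22  i=0*2+0=0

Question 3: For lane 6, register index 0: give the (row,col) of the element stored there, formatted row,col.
1,4

6: gr=1,th=2
[0] (1+0,2*2+0) = (1,4)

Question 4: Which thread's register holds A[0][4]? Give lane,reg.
r=0->g=0,rb=0  c=4->t=2,b0=0
L=0*4+2=2  i=0*2+0=0

2,0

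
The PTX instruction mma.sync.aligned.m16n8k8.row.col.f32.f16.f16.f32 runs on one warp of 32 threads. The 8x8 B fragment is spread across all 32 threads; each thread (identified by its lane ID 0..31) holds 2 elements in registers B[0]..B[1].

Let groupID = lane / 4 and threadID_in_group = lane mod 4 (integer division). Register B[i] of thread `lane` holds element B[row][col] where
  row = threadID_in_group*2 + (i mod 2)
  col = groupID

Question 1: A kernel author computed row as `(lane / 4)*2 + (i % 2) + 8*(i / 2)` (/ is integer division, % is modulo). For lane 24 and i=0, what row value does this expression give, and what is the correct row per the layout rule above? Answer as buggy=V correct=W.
`(lane / 4)*2 + (i % 2) + 8*(i / 2)`[24,0]=>12
lane 24: grp=6 (24/4), tig=0 (24%4)
i=0: r=0*2+0=0, c=grp=6
row: 12 vs 0

buggy=12 correct=0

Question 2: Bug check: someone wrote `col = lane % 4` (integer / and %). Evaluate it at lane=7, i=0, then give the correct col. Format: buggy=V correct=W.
buggy=3 correct=1

`lane % 4`[7,0]->3
lane 7->7/4=1, 7 mod 4=3
i=0  r:2·3+0->6  c:1
col: 3 vs 1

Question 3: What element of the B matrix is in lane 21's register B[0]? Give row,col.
lane 21->21/4=5, 21 mod 4=1
i=0  r:2·1+0->2  c:5

2,5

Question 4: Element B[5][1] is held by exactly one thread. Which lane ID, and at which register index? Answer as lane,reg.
c=1→G=1  r=5→T=2,p=1
L=1*4+2=6  i=1=1

6,1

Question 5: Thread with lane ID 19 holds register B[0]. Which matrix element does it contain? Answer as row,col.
6,4

L=19->gid=19>>2=4, tid=19&3=3
[0]->row 3·2+0=6  col gid=4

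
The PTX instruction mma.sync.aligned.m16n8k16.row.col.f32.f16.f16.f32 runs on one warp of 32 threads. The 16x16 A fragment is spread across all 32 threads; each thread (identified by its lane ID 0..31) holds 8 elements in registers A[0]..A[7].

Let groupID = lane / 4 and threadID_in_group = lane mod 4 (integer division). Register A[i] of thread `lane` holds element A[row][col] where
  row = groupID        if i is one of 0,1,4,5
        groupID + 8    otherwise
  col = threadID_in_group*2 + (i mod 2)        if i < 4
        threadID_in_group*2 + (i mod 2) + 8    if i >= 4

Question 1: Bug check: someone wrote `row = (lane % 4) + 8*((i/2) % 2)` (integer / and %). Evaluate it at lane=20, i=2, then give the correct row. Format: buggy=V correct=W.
buggy=8 correct=13

`(lane % 4) + 8*((i/2) % 2)`[20,2]=>8
lane 20: grp=5 (20/4), tig=0 (20%4)
i=2: r=5+8=13, c=0*2+0+0=0
row: 8 vs 13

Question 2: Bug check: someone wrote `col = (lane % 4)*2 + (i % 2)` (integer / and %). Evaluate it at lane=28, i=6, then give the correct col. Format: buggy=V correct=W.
`(lane % 4)*2 + (i % 2)`[28,6]⇒0
lane 28⇒28/4=7, 28 mod 4=0
i=6  r:7+8⇒15  c:2·0+0+8⇒8
col: 0 vs 8

buggy=0 correct=8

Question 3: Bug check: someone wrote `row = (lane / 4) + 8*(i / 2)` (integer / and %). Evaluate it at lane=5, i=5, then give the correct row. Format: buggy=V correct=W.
`(lane / 4) + 8*(i / 2)`[5,5]->17
lane 5: gid=1 (5/4), tid=1 (5%4)
i=5: r=1+0=1, c=1*2+1+8=11
row: 17 vs 1

buggy=17 correct=1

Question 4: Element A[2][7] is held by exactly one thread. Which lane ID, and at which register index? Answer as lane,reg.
r=2->g=2,rb=0  c=7->cb=0,t=3,b0=1
L=2*4+3=11  i=0*4+0*2+1=1

11,1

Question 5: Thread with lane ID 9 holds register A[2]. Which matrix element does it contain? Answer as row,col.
9: gr=2,th=1
[2] (2+8,1*2+0+0) = (10,2)

10,2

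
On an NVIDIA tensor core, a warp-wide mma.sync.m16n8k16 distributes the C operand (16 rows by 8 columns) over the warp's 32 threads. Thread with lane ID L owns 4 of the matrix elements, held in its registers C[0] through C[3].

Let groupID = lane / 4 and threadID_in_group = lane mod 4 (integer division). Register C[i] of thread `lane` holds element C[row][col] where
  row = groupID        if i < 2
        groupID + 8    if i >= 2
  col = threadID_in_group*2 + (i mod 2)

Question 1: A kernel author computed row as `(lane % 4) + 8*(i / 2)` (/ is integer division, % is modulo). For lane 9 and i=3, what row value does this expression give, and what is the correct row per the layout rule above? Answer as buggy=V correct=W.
buggy=9 correct=10

`(lane % 4) + 8*(i / 2)`[9,3]->9
9: gid=2,tid=1
[3] (2+8,1*2+1) = (10,3)
row: 9 vs 10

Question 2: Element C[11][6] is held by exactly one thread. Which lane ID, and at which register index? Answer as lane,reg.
r=11→G=3,rhi=1  c=6→T=3,p=0
L=3*4+3=15  i=1*2+0=2

15,2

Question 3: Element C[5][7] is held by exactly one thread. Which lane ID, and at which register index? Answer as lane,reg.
r: 5->gid=5,r8=0  c: 7->tid=3,i&1=1
L=5*4+3=23  i=0*2+1=1

23,1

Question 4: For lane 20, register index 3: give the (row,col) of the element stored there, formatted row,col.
13,1

L=20->gid=20>>2=5, tid=20&3=0
[3]->row 5+8=13  col 0·2+1=1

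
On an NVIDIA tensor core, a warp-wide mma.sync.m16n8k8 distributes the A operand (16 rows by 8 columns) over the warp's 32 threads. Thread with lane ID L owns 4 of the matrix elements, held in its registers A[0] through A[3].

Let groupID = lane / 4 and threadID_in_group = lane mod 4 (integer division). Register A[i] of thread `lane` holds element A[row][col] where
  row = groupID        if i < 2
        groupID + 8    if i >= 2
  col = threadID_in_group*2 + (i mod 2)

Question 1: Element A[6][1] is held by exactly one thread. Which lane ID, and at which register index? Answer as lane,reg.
r=6⇒gr=6,Rb=0  c=1⇒th=0,odd=1
L=6*4+0=24  i=0*2+1=1

24,1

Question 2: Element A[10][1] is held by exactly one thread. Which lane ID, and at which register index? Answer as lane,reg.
r=10->g=2,rb=1  c=1->t=0,b0=1
L=2*4+0=8  i=1*2+1=3

8,3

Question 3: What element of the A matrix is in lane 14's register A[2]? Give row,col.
lane 14⇒14/4=3, 14 mod 4=2
i=2  r:3+8⇒11  c:2·2+0⇒4

11,4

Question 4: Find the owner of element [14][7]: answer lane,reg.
r=14→G=6,rhi=1  c=7→T=3,p=1
L=6*4+3=27  i=1*2+1=3

27,3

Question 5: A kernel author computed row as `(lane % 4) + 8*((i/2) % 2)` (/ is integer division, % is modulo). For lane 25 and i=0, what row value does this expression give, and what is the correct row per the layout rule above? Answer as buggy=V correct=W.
buggy=1 correct=6

`(lane % 4) + 8*((i/2) % 2)`[25,0]→1
L=25→G=25>>2=6, T=25&3=1
[0]→row 6+0=6  col 1·2+0=2
row: 1 vs 6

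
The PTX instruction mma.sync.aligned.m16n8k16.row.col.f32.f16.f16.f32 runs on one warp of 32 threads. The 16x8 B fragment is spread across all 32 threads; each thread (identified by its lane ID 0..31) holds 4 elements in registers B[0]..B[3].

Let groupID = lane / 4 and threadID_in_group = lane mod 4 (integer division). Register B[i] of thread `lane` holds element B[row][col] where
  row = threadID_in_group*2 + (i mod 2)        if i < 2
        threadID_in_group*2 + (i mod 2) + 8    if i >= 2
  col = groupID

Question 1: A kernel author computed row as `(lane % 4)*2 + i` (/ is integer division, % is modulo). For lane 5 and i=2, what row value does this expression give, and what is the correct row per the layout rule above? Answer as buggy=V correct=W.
`(lane % 4)*2 + i`[5,2]⇒4
5: gr=1,th=1
[2] (1*2+0+8,1) = (10,1)
row: 4 vs 10

buggy=4 correct=10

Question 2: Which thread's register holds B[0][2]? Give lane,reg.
8,0

c=2->g=2  r=0->rb=0,t=0,b0=0
L=2*4+0=8  i=0*2+0=0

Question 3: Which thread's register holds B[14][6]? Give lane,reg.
c=6⇒gr=6  r=14⇒Rb=1,th=3,odd=0
L=6*4+3=27  i=1*2+0=2

27,2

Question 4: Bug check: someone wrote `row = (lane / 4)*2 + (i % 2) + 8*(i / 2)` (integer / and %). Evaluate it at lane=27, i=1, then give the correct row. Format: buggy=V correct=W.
`(lane / 4)*2 + (i % 2) + 8*(i / 2)`[27,1]→13
27: G=6,T=3
[1] (3*2+1+0,6) = (7,6)
row: 13 vs 7

buggy=13 correct=7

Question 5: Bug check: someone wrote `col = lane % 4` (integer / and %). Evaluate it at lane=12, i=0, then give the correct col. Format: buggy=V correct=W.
`lane % 4`[12,0]=>0
lane 12: grp=3 (12/4), tig=0 (12%4)
i=0: r=0*2+0+0=0, c=grp=3
col: 0 vs 3

buggy=0 correct=3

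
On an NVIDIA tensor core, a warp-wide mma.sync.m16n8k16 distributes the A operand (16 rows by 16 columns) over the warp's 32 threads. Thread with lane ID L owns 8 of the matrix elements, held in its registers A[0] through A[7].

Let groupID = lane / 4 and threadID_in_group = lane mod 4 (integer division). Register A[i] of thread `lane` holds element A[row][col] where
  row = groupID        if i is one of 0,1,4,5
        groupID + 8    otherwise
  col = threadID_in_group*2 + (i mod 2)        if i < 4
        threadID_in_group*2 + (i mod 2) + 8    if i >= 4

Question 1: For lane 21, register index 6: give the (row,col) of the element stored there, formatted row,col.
13,10

L=21->g=21>>2=5, t=21&3=1
[6]->row 5+8=13  col 1·2+0+8=10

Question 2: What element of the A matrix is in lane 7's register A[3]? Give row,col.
lane 7=>7/4=1, 7 mod 4=3
i=3  r:1+8=>9  c:2·3+1+0=>7

9,7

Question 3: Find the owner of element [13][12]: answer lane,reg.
22,6

r: 13->gid=5,r8=1  c: 12->c8=1,tid=2,i&1=0
L=5*4+2=22  i=1*4+1*2+0=6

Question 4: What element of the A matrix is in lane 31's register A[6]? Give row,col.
15,14

31: gr=7,th=3
[6] (7+8,3*2+0+8) = (15,14)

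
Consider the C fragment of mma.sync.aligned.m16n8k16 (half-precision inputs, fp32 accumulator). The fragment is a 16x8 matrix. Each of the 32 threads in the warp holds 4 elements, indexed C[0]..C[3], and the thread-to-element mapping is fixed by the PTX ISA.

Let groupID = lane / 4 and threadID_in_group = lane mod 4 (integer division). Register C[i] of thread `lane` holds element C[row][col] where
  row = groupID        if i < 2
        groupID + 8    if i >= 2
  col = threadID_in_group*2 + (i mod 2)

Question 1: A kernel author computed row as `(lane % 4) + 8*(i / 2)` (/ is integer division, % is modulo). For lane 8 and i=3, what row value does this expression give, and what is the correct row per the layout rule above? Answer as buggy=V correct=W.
`(lane % 4) + 8*(i / 2)`[8,3]⇒8
8: gr=2,th=0
[3] (2+8,0*2+1) = (10,1)
row: 8 vs 10

buggy=8 correct=10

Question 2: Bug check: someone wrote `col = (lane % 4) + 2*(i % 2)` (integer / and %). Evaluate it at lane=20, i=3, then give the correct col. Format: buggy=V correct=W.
`(lane % 4) + 2*(i % 2)`[20,3]=>2
L=20=>grp=20>>2=5, tig=20&3=0
[3]=>row 5+8=13  col 0·2+1=1
col: 2 vs 1

buggy=2 correct=1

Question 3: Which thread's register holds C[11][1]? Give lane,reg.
r:11=>grp=3,rB=1  c:1=>tig=0,lo=1
L=3*4+0=12  i=1*2+1=3

12,3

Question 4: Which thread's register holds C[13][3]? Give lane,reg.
21,3

r=13->g=5,rb=1  c=3->t=1,b0=1
L=5*4+1=21  i=1*2+1=3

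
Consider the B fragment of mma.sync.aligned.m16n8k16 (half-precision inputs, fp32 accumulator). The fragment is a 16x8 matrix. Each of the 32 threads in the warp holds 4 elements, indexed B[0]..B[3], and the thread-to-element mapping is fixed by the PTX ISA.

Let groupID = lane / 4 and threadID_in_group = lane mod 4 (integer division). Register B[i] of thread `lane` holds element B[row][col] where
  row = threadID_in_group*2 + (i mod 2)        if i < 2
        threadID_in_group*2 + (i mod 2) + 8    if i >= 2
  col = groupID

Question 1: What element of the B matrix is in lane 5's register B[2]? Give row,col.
10,1

5: gr=1,th=1
[2] (1*2+0+8,1) = (10,1)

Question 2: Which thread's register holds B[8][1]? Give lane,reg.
4,2

c=1->g=1  r=8->rb=1,t=0,b0=0
L=1*4+0=4  i=1*2+0=2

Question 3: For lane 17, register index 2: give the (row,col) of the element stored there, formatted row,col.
10,4

lane 17: gr=4 (17/4), th=1 (17%4)
i=2: r=1*2+0+8=10, c=gr=4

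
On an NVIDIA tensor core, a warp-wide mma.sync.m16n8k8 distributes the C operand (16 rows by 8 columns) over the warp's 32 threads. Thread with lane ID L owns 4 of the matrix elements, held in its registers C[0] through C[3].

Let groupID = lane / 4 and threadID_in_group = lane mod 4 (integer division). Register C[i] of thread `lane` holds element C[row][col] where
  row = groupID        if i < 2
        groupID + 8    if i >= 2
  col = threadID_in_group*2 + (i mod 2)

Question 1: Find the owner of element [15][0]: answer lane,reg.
28,2

r=15→G=7,rhi=1  c=0→T=0,p=0
L=7*4+0=28  i=1*2+0=2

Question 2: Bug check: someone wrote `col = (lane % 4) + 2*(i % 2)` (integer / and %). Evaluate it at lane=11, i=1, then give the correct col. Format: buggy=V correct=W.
`(lane % 4) + 2*(i % 2)`[11,1]->5
lane 11: g=2 (11/4), t=3 (11%4)
i=1: r=2+0=2, c=3*2+1=7
col: 5 vs 7

buggy=5 correct=7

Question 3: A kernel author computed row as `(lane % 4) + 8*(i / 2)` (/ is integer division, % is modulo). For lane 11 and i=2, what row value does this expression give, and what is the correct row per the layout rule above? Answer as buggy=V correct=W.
buggy=11 correct=10

`(lane % 4) + 8*(i / 2)`[11,2]→11
lane 11: G=2 (11/4), T=3 (11%4)
i=2: r=2+8=10, c=3*2+0=6
row: 11 vs 10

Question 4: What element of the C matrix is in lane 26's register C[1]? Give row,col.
L=26=>grp=26>>2=6, tig=26&3=2
[1]=>row 6+0=6  col 2·2+1=5

6,5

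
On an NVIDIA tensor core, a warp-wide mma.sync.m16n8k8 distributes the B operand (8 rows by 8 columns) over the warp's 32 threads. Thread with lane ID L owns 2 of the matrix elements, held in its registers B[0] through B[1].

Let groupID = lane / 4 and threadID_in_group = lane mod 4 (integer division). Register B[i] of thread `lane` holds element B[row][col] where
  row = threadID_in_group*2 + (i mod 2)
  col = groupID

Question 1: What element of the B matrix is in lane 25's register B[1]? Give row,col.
3,6

L=25->gid=25>>2=6, tid=25&3=1
[1]->row 1·2+1=3  col gid=6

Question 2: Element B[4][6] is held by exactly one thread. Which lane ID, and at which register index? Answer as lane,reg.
26,0

c:6=>grp=6  r:4=>tig=2,lo=0
L=6*4+2=26  i=0=0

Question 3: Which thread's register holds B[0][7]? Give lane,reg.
28,0

c:7=>grp=7  r:0=>tig=0,lo=0
L=7*4+0=28  i=0=0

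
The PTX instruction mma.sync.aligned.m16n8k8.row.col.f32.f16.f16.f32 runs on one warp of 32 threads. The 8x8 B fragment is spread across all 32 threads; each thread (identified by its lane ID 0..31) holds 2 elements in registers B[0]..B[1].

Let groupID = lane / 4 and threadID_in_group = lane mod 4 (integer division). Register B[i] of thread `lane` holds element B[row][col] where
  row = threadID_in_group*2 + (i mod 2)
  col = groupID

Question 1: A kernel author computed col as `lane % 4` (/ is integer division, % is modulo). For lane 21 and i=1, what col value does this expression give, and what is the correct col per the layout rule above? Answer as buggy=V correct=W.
buggy=1 correct=5

`lane % 4`[21,1]=>1
L=21=>grp=21>>2=5, tig=21&3=1
[1]=>row 1·2+1=3  col grp=5
col: 1 vs 5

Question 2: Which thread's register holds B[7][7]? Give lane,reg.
31,1

c:7=>grp=7  r:7=>tig=3,lo=1
L=7*4+3=31  i=1=1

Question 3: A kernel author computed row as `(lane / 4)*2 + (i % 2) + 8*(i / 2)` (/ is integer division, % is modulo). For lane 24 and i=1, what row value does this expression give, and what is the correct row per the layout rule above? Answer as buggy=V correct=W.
buggy=13 correct=1

`(lane / 4)*2 + (i % 2) + 8*(i / 2)`[24,1]->13
lane 24->24/4=6, 24 mod 4=0
i=1  r:2·0+1->1  c:6
row: 13 vs 1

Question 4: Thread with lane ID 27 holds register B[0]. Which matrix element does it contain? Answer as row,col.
6,6

lane 27: gid=6 (27/4), tid=3 (27%4)
i=0: r=3*2+0=6, c=gid=6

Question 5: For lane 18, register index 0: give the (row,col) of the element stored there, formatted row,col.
L=18⇒gr=18>>2=4, th=18&3=2
[0]⇒row 2·2+0=4  col gr=4

4,4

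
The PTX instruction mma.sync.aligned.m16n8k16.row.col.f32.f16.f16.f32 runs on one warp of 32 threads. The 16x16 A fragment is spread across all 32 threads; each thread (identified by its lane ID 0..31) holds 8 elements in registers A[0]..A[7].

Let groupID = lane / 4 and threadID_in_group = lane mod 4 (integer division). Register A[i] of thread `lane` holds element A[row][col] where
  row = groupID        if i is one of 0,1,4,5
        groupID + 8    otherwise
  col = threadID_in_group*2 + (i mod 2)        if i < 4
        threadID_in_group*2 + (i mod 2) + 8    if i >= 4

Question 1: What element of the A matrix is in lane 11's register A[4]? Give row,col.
2,14

L=11=>grp=11>>2=2, tig=11&3=3
[4]=>row 2+0=2  col 3·2+0+8=14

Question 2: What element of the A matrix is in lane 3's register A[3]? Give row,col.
8,7

L=3->gid=3>>2=0, tid=3&3=3
[3]->row 0+8=8  col 3·2+1+0=7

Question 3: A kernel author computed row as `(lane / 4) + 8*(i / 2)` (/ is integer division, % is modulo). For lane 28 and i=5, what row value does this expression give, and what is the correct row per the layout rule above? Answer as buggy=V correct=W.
buggy=23 correct=7

`(lane / 4) + 8*(i / 2)`[28,5]->23
L=28->g=28>>2=7, t=28&3=0
[5]->row 7+0=7  col 0·2+1+8=9
row: 23 vs 7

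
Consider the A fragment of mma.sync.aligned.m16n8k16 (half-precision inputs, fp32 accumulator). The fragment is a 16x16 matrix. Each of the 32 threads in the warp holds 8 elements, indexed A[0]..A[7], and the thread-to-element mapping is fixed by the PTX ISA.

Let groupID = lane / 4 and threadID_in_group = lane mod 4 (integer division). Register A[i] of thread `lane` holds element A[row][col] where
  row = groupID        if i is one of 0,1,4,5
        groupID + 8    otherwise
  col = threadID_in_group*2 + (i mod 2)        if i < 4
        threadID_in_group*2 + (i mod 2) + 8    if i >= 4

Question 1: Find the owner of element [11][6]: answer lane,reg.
15,2

r:11=>grp=3,rB=1  c:6=>cB=0,tig=3,lo=0
L=3*4+3=15  i=0*4+1*2+0=2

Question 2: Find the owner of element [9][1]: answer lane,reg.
r=9⇒gr=1,Rb=1  c=1⇒Cb=0,th=0,odd=1
L=1*4+0=4  i=0*4+1*2+1=3

4,3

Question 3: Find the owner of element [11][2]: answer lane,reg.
13,2

r: 11->gid=3,r8=1  c: 2->c8=0,tid=1,i&1=0
L=3*4+1=13  i=0*4+1*2+0=2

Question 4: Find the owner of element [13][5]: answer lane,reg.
22,3

r=13->g=5,rb=1  c=5->cb=0,t=2,b0=1
L=5*4+2=22  i=0*4+1*2+1=3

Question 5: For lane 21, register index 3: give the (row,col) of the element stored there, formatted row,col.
21: grp=5,tig=1
[3] (5+8,1*2+1+0) = (13,3)

13,3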